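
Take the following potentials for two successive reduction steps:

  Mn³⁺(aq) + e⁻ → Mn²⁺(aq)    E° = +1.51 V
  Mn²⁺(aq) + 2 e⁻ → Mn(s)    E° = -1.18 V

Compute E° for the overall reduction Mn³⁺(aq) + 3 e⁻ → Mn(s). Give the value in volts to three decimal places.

Standard free energies of sequential steps add: ΔG°₃ = ΔG°₁ + ΔG°₂, so n₃E°₃ = n₁E°₁ + n₂E°₂.
E°₃ = (1×+1.51 + 2×-1.18) / 3 = (-0.850) / 3 = -0.283 V.
Simply averaging or adding the two E° values would be wrong; the electron-weighted sum is required.

-0.283 V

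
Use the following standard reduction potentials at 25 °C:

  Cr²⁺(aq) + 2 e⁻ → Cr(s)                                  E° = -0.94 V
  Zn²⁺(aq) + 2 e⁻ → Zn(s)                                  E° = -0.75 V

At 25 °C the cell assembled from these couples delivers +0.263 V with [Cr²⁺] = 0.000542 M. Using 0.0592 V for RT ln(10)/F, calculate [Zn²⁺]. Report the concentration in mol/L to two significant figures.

Zn²⁺/Zn is the cathode, Cr²⁺/Cr the anode: E°cell = +0.19 V, n = 2.
Overall reaction: Zn²⁺(aq) + Cr(s) → Zn(s) + Cr²⁺(aq); Q = [Cr²⁺]^1/[Zn²⁺]^1.
From E = E° − (0.0592/n) log Q: log Q = (E° − E)·n/0.0592 = (+0.19 − (+0.263))·2/0.0592 = -2.4662.
So 1·log[Zn²⁺] = 1·log(0.000542) − log Q = -3.2660 − (-2.4662) = -0.7998; [Zn²⁺] = 10^(-0.7998) ≈ 0.16 M.

0.16 M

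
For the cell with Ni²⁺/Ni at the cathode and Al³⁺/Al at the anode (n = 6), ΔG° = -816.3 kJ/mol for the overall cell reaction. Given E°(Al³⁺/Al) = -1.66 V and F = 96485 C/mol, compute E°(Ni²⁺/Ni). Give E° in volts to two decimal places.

E°cell = −ΔG°/(nF) = −(-816.3×10³)/((6)(96485)) = +1.410 V.
Since Ni²⁺/Ni is the cathode and Al³⁺/Al the anode, E°cell = E°(Ni²⁺/Ni) − E°(Al³⁺/Al).
So E°(Ni²⁺/Ni) = E°cell + E°(Al³⁺/Al) = +1.410 + (-1.66) = -0.25 V.

-0.25 V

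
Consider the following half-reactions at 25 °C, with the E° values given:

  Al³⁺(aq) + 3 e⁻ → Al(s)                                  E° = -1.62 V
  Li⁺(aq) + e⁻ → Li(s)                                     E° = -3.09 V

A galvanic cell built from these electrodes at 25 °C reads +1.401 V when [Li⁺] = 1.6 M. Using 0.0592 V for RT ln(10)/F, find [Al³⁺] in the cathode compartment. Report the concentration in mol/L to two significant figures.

0.0013 M

Al³⁺/Al is the cathode, Li⁺/Li the anode: E°cell = +1.47 V, n = 3.
Overall reaction: Al³⁺(aq) + 3 Li(s) → Al(s) + 3 Li⁺(aq); Q = [Li⁺]^3/[Al³⁺]^1.
From E = E° − (0.0592/n) log Q: log Q = (E° − E)·n/0.0592 = (+1.47 − (+1.401))·3/0.0592 = 3.4966.
So 1·log[Al³⁺] = 3·log(1.6) − log Q = 0.6124 − (3.4966) = -2.8842; [Al³⁺] = 10^(-2.8842) ≈ 0.0013 M.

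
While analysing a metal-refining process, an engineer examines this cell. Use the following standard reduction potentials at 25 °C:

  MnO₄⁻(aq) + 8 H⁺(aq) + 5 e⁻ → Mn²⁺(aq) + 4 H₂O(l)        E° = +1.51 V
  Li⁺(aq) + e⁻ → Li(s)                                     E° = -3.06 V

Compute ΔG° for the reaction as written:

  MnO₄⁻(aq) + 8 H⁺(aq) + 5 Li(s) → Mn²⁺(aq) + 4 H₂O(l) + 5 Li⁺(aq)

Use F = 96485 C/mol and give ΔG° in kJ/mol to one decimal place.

As written, MnO₄⁻/Mn²⁺ is reduced (cathode) and Li⁺/Li is oxidised (anode), so E°cell = (+1.51) − (-3.06) = +4.57 V.
Balancing electrons gives n = 5.
ΔG° = −nFE° = −(5)(96485)(+4.57) = -2,204,682 J = -2204.7 kJ/mol.

-2204.7 kJ/mol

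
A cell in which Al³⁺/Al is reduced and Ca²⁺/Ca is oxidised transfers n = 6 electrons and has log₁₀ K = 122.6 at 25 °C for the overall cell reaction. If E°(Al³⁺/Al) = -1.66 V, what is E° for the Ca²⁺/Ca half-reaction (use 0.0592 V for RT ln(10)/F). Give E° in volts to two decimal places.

-2.87 V

E°cell = (0.0592/n)·log K = (0.0592/6)(122.6) = +1.210 V.
Since Al³⁺/Al is the cathode and Ca²⁺/Ca the anode, E°cell = E°(Al³⁺/Al) − E°(Ca²⁺/Ca).
So E°(Ca²⁺/Ca) = E°(Al³⁺/Al) − E°cell = (-1.66) − (+1.210) = -2.87 V.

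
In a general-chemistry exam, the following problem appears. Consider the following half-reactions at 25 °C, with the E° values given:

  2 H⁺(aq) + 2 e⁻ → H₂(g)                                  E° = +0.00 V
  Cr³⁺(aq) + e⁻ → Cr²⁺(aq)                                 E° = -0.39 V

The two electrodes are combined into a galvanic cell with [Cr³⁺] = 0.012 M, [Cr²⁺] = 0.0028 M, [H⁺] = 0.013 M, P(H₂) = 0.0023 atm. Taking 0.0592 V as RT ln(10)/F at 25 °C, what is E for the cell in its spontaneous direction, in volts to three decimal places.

H⁺/H₂ is the cathode (higher E°), Cr³⁺/Cr²⁺ the anode: E°cell = +0.00 − (-0.39) = +0.39 V, n = 2.
Overall: 2 H⁺(aq) + 2 Cr²⁺(aq) → H₂(g) + 2 Cr³⁺(aq)
Q = P(H₂)·[Cr³⁺]^2 / ([H⁺]^2·[Cr²⁺]^2); log Q = 2.398.
E = E° − (0.0592/n) log Q = +0.39 − (0.0592/2)(2.398) = +0.319 V.

+0.319 V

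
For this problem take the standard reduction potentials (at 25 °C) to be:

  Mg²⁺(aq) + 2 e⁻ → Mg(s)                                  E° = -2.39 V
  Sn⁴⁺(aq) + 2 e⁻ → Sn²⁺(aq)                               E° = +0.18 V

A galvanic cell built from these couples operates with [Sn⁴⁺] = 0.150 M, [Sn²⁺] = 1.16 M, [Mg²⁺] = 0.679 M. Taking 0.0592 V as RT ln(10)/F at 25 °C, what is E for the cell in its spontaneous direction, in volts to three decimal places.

+2.549 V

Sn⁴⁺/Sn²⁺ is the cathode (higher E°), Mg²⁺/Mg the anode: E°cell = +0.18 − (-2.39) = +2.57 V, n = 2.
Overall: Sn⁴⁺(aq) + Mg(s) → Sn²⁺(aq) + Mg²⁺(aq)
Q = [Sn²⁺]·[Mg²⁺] / ([Sn⁴⁺]); log Q = 0.720.
E = E° − (0.0592/n) log Q = +2.57 − (0.0592/2)(0.720) = +2.549 V.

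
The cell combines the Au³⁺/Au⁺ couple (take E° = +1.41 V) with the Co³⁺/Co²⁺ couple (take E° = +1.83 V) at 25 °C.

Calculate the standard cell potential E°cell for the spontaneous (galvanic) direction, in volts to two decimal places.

+0.42 V

The Co³⁺/Co²⁺ couple has the higher reduction potential, so it is the cathode; Au³⁺/Au⁺ is oxidised at the anode.
E°cell = E°(cathode) − E°(anode) = (+1.83) − (+1.41) = +0.42 V.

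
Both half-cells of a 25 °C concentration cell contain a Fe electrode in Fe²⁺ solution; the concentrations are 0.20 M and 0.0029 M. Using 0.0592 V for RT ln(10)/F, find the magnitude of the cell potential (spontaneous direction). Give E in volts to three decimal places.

For a concentration cell E°cell = 0. The 0.20 M side is the cathode (reduction is favoured where [Fe²⁺] is higher).
With n = 2, E = −(0.0592/2) log([Fe²⁺]ₐₙ/[Fe²⁺]꜀ₐₜ) = −(0.0592/2) log(0.0029/0.2) = −(0.0592/2)(-1.839) = +0.054 V.

+0.054 V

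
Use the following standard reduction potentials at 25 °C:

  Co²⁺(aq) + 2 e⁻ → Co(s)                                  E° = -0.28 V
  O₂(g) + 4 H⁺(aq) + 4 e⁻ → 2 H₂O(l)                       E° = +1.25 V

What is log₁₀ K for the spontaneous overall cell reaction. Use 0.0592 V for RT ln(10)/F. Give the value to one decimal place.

Cathode: O₂/H₂O; anode: Co²⁺/Co. E°cell = +1.53 V, n = 4.
log K = nE°cell / 0.0592 = (4)(+1.53) / 0.0592 = 103.4.

103.4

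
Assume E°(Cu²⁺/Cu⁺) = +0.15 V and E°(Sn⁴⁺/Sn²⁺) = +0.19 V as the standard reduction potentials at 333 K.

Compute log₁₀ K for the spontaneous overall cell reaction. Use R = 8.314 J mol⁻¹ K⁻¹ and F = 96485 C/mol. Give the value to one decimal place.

1.2

Cathode: Sn⁴⁺/Sn²⁺; anode: Cu²⁺/Cu⁺. E°cell = (+0.19) − (+0.15) = +0.04 V, with n = 2.
ΔG° = −nFE° = −RT ln K, so ln K = nFE°/(RT) = (2)(96485)(+0.04) / ((8.314)(333)) = 2.788.
log₁₀ K = 2.788 / ln 10 = 1.2.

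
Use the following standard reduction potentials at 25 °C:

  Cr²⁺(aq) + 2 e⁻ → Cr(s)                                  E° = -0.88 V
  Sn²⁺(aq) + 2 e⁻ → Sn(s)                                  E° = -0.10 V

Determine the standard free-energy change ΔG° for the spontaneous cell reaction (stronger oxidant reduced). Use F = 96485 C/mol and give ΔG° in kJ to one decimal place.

-150.5 kJ

Sn²⁺/Sn (E° = -0.10 V) is the cathode; Cr²⁺/Cr (E° = -0.88 V) is the anode, so E°cell = +0.78 V.
Balancing electrons gives n = 2 (lcm of 2 and 2).
ΔG° = −nFE° = −(2)(96485)(+0.78) = -150,517 J = -150.5 kJ.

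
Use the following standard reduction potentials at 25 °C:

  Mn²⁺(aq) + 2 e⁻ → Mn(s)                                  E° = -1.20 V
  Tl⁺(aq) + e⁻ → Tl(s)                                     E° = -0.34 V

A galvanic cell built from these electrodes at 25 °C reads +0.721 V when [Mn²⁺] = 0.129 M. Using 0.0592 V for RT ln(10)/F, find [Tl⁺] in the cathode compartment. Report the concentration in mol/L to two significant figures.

0.0016 M

Tl⁺/Tl is the cathode, Mn²⁺/Mn the anode: E°cell = +0.86 V, n = 2.
Overall reaction: 2 Tl⁺(aq) + Mn(s) → 2 Tl(s) + Mn²⁺(aq); Q = [Mn²⁺]^1/[Tl⁺]^2.
From E = E° − (0.0592/n) log Q: log Q = (E° − E)·n/0.0592 = (+0.86 − (+0.721))·2/0.0592 = 4.6959.
So 2·log[Tl⁺] = 1·log(0.129) − log Q = -0.8894 − (4.6959) = -5.5853; log[Tl⁺] = -5.5853 / 2 = -2.7927; [Tl⁺] = 10^(-2.7927) ≈ 0.0016 M.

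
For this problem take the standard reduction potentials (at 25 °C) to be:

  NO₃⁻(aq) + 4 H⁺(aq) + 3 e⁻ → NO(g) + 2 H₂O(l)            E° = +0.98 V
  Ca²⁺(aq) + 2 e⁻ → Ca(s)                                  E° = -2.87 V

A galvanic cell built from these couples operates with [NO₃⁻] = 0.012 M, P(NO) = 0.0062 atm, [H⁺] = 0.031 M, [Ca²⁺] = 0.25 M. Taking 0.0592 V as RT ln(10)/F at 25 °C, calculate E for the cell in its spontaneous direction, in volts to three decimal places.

+3.754 V

NO₃⁻/NO is the cathode (higher E°), Ca²⁺/Ca the anode: E°cell = +0.98 − (-2.87) = +3.85 V, n = 6.
Overall: 2 NO₃⁻(aq) + 8 H⁺(aq) + 3 Ca(s) → 2 NO(g) + 4 H₂O(l) + 3 Ca²⁺(aq)
Q = P(NO)^2·[Ca²⁺]^3 / ([NO₃⁻]^2·[H⁺]^8); log Q = 9.689.
E = E° − (0.0592/n) log Q = +3.85 − (0.0592/6)(9.689) = +3.754 V.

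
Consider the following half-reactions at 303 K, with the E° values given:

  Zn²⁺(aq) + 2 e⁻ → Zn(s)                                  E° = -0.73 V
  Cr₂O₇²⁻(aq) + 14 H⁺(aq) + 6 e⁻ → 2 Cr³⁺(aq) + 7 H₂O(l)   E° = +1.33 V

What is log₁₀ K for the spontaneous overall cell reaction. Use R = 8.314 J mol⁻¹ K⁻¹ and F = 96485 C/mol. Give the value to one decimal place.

Cathode: Cr₂O₇²⁻/Cr³⁺; anode: Zn²⁺/Zn. E°cell = (+1.33) − (-0.73) = +2.06 V, with n = 6.
ΔG° = −nFE° = −RT ln K, so ln K = nFE°/(RT) = (6)(96485)(+2.06) / ((8.314)(303)) = 473.397.
log₁₀ K = 473.397 / ln 10 = 205.6.

205.6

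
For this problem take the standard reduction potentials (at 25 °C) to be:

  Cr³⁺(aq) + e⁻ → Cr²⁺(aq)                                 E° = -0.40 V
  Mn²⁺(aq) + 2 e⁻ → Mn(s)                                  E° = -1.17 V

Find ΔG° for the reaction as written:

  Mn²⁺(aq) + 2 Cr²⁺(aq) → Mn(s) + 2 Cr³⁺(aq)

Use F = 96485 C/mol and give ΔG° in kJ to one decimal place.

+148.6 kJ

As written, Mn²⁺/Mn is reduced (cathode) and Cr³⁺/Cr²⁺ is oxidised (anode), so E°cell = (-1.17) − (-0.40) = -0.77 V.
Balancing electrons gives n = 2.
ΔG° = −nFE° = −(2)(96485)(-0.77) = 148,587 J = +148.6 kJ.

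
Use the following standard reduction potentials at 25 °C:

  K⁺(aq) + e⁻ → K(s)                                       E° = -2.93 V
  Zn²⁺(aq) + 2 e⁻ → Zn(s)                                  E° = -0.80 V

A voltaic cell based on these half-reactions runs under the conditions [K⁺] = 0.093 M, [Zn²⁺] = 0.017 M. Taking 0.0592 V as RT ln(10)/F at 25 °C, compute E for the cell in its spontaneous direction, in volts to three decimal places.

Zn²⁺/Zn is the cathode (higher E°), K⁺/K the anode: E°cell = -0.80 − (-2.93) = +2.13 V, n = 2.
Overall: Zn²⁺(aq) + 2 K(s) → Zn(s) + 2 K⁺(aq)
Q = [K⁺]^2 / ([Zn²⁺]); log Q = -0.293.
E = E° − (0.0592/n) log Q = +2.13 − (0.0592/2)(-0.293) = +2.139 V.

+2.139 V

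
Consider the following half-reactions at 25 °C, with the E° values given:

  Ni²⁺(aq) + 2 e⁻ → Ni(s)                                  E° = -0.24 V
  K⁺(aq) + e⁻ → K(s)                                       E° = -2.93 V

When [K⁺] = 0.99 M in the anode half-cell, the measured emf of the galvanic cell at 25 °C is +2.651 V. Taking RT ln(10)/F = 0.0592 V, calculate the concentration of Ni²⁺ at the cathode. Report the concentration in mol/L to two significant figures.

0.047 M

Ni²⁺/Ni is the cathode, K⁺/K the anode: E°cell = +2.69 V, n = 2.
Overall reaction: Ni²⁺(aq) + 2 K(s) → Ni(s) + 2 K⁺(aq); Q = [K⁺]^2/[Ni²⁺]^1.
From E = E° − (0.0592/n) log Q: log Q = (E° − E)·n/0.0592 = (+2.69 − (+2.651))·2/0.0592 = 1.3176.
So 1·log[Ni²⁺] = 2·log(0.99) − log Q = -0.0087 − (1.3176) = -1.3263; [Ni²⁺] = 10^(-1.3263) ≈ 0.047 M.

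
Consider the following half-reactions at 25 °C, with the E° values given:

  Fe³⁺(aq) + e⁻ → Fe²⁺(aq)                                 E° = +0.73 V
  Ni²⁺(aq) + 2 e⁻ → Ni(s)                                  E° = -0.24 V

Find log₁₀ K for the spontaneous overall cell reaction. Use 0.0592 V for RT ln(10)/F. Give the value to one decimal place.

32.8

Cathode: Fe³⁺/Fe²⁺; anode: Ni²⁺/Ni. E°cell = +0.97 V, n = 2.
log K = nE°cell / 0.0592 = (2)(+0.97) / 0.0592 = 32.8.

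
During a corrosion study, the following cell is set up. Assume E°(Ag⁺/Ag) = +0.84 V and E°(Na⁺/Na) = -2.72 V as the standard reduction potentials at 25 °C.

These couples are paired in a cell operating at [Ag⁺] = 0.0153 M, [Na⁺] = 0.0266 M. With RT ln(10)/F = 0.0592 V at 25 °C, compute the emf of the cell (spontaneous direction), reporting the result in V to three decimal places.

Ag⁺/Ag is the cathode (higher E°), Na⁺/Na the anode: E°cell = +0.84 − (-2.72) = +3.56 V, n = 1.
Overall: Ag⁺(aq) + Na(s) → Ag(s) + Na⁺(aq)
Q = [Na⁺] / ([Ag⁺]); log Q = 0.240.
E = E° − (0.0592/n) log Q = +3.56 − (0.0592/1)(0.240) = +3.546 V.

+3.546 V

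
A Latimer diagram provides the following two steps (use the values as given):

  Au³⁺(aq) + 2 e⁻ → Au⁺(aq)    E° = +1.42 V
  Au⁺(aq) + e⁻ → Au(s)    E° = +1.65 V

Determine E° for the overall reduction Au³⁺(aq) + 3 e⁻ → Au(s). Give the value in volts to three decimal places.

+1.497 V

Since ΔG° = −nFE° is additive over sequential reductions, n₃E°₃ = n₁E°₁ + n₂E°₂.
E°₃ = (2×+1.42 + 1×+1.65) / 3 = (+4.490) / 3 = +1.497 V.
Simply averaging or adding the two E° values would be wrong; the electron-weighted sum is required.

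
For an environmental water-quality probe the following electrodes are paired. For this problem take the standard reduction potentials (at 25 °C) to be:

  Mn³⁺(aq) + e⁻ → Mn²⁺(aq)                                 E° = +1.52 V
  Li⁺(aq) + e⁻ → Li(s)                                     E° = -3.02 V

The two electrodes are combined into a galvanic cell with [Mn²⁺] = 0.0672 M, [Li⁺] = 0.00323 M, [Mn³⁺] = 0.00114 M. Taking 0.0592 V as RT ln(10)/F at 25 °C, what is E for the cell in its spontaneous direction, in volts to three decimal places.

+4.583 V

Mn³⁺/Mn²⁺ is the cathode (higher E°), Li⁺/Li the anode: E°cell = +1.52 − (-3.02) = +4.54 V, n = 1.
Overall: Mn³⁺(aq) + Li(s) → Mn²⁺(aq) + Li⁺(aq)
Q = [Mn²⁺]·[Li⁺] / ([Mn³⁺]); log Q = -0.720.
E = E° − (0.0592/n) log Q = +4.54 − (0.0592/1)(-0.720) = +4.583 V.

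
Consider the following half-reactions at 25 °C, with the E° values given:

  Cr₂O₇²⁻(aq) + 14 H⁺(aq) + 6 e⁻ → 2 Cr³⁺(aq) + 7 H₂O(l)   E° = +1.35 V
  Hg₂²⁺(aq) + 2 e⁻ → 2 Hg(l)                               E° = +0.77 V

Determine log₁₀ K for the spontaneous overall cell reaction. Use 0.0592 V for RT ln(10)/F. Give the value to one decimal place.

Cathode: Cr₂O₇²⁻/Cr³⁺; anode: Hg₂²⁺/Hg. E°cell = +0.58 V, n = 6.
log K = nE°cell / 0.0592 = (6)(+0.58) / 0.0592 = 58.8.

58.8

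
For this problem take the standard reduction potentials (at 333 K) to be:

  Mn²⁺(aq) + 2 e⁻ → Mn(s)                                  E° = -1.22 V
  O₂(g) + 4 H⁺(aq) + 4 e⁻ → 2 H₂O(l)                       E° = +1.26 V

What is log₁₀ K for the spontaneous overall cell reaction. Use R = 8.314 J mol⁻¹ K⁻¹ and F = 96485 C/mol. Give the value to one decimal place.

Cathode: O₂/H₂O; anode: Mn²⁺/Mn. E°cell = (+1.26) − (-1.22) = +2.48 V, with n = 4.
ΔG° = −nFE° = −RT ln K, so ln K = nFE°/(RT) = (4)(96485)(+2.48) / ((8.314)(333)) = 345.714.
log₁₀ K = 345.714 / ln 10 = 150.1.

150.1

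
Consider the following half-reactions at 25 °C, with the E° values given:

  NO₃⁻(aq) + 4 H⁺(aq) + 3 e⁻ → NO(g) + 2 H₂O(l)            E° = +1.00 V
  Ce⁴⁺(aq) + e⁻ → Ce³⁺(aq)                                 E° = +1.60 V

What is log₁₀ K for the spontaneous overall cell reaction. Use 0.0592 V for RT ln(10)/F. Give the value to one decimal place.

Cathode: Ce⁴⁺/Ce³⁺; anode: NO₃⁻/NO. E°cell = +0.60 V, n = 3.
log K = nE°cell / 0.0592 = (3)(+0.60) / 0.0592 = 30.4.

30.4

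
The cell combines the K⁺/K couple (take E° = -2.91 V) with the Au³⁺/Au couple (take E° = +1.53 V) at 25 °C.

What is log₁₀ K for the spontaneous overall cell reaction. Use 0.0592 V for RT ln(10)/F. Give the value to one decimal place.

225.0

Cathode: Au³⁺/Au; anode: K⁺/K. E°cell = +4.44 V, n = 3.
log K = nE°cell / 0.0592 = (3)(+4.44) / 0.0592 = 225.0.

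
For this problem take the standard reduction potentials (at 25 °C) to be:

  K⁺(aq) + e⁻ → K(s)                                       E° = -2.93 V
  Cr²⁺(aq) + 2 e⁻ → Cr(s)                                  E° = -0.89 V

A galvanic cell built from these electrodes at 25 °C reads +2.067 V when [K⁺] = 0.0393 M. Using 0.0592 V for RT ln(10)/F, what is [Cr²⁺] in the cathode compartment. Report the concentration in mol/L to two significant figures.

Cr²⁺/Cr is the cathode, K⁺/K the anode: E°cell = +2.04 V, n = 2.
Overall reaction: Cr²⁺(aq) + 2 K(s) → Cr(s) + 2 K⁺(aq); Q = [K⁺]^2/[Cr²⁺]^1.
From E = E° − (0.0592/n) log Q: log Q = (E° − E)·n/0.0592 = (+2.04 − (+2.067))·2/0.0592 = -0.9122.
So 1·log[Cr²⁺] = 2·log(0.0393) − log Q = -2.8112 − (-0.9122) = -1.8990; [Cr²⁺] = 10^(-1.8990) ≈ 0.013 M.

0.013 M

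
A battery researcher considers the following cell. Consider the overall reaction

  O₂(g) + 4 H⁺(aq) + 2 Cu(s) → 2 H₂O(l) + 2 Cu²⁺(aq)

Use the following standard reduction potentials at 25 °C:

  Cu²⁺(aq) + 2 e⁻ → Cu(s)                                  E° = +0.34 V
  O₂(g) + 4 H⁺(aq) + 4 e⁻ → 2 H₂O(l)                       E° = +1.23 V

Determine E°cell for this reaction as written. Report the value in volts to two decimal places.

The O₂/H₂O couple has the higher reduction potential, so it is the cathode; Cu²⁺/Cu is oxidised at the anode.
E°cell = E°(cathode) − E°(anode) = (+1.23) − (+0.34) = +0.89 V.
Since E°cell > 0, the reaction is spontaneous under standard conditions.

+0.89 V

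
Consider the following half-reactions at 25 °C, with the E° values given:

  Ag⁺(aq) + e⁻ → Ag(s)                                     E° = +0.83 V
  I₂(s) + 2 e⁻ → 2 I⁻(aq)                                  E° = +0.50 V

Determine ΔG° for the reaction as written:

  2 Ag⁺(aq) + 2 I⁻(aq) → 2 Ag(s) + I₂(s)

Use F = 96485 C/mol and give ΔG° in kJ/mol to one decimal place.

As written, Ag⁺/Ag is reduced (cathode) and I₂/I⁻ is oxidised (anode), so E°cell = (+0.83) − (+0.50) = +0.33 V.
Balancing electrons gives n = 2.
ΔG° = −nFE° = −(2)(96485)(+0.33) = -63,680 J = -63.7 kJ/mol.

-63.7 kJ/mol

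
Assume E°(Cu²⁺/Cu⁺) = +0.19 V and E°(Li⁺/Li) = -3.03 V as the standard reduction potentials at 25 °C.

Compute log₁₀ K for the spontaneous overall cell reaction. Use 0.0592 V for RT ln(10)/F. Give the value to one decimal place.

Cathode: Cu²⁺/Cu⁺; anode: Li⁺/Li. E°cell = +3.22 V, n = 1.
log K = nE°cell / 0.0592 = (1)(+3.22) / 0.0592 = 54.4.

54.4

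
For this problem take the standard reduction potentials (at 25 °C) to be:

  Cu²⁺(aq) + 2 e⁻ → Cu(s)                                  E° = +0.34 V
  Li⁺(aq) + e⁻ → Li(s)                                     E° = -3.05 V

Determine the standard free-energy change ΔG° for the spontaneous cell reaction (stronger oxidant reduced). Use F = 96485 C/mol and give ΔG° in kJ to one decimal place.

-654.2 kJ

Cu²⁺/Cu (E° = +0.34 V) is the cathode; Li⁺/Li (E° = -3.05 V) is the anode, so E°cell = +3.39 V.
Balancing electrons gives n = 2 (lcm of 2 and 1).
ΔG° = −nFE° = −(2)(96485)(+3.39) = -654,168 J = -654.2 kJ.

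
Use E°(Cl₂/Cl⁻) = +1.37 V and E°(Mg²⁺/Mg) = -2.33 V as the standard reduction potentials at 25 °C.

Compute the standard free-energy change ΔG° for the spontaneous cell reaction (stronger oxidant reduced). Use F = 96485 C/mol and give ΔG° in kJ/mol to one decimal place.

-714.0 kJ/mol

Cl₂/Cl⁻ (E° = +1.37 V) is the cathode; Mg²⁺/Mg (E° = -2.33 V) is the anode, so E°cell = +3.70 V.
Balancing electrons gives n = 2 (lcm of 2 and 2).
ΔG° = −nFE° = −(2)(96485)(+3.70) = -713,989 J = -714.0 kJ/mol.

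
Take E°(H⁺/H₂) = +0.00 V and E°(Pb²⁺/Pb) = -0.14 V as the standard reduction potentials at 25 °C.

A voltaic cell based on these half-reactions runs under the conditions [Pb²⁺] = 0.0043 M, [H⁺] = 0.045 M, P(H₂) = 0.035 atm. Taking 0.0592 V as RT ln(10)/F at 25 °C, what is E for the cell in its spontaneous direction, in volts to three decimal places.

+0.173 V

H⁺/H₂ is the cathode (higher E°), Pb²⁺/Pb the anode: E°cell = +0.00 − (-0.14) = +0.14 V, n = 2.
Overall: 2 H⁺(aq) + Pb(s) → H₂(g) + Pb²⁺(aq)
Q = P(H₂)·[Pb²⁺] / ([H⁺]^2); log Q = -1.129.
E = E° − (0.0592/n) log Q = +0.14 − (0.0592/2)(-1.129) = +0.173 V.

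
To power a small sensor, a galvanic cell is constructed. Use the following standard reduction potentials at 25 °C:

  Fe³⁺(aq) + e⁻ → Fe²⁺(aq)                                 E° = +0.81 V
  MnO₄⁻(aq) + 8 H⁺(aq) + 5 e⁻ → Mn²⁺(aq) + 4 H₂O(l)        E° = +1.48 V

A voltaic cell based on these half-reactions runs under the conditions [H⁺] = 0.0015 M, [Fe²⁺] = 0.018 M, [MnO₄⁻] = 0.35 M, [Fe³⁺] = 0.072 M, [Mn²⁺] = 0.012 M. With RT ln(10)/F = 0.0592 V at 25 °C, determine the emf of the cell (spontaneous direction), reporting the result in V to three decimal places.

+0.384 V

MnO₄⁻/Mn²⁺ is the cathode (higher E°), Fe³⁺/Fe²⁺ the anode: E°cell = +1.48 − (+0.81) = +0.67 V, n = 5.
Overall: MnO₄⁻(aq) + 8 H⁺(aq) + 5 Fe²⁺(aq) → Mn²⁺(aq) + 4 H₂O(l) + 5 Fe³⁺(aq)
Q = [Mn²⁺]·[Fe³⁺]^5 / ([MnO₄⁻]·[H⁺]^8·[Fe²⁺]^5); log Q = 24.137.
E = E° − (0.0592/n) log Q = +0.67 − (0.0592/5)(24.137) = +0.384 V.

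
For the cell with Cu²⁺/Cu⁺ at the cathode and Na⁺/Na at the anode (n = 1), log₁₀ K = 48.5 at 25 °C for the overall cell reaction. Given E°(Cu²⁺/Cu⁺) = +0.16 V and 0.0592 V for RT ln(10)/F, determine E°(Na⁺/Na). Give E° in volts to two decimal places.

-2.71 V

E°cell = (0.0592/n)·log K = (0.0592/1)(48.5) = +2.871 V.
Since Cu²⁺/Cu⁺ is the cathode and Na⁺/Na the anode, E°cell = E°(Cu²⁺/Cu⁺) − E°(Na⁺/Na).
So E°(Na⁺/Na) = E°(Cu²⁺/Cu⁺) − E°cell = (+0.16) − (+2.871) = -2.71 V.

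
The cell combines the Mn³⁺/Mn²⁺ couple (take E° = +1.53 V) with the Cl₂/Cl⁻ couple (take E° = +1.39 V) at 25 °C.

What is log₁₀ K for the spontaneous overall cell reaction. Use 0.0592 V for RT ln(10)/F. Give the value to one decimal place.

Cathode: Mn³⁺/Mn²⁺; anode: Cl₂/Cl⁻. E°cell = +0.14 V, n = 2.
log K = nE°cell / 0.0592 = (2)(+0.14) / 0.0592 = 4.7.

4.7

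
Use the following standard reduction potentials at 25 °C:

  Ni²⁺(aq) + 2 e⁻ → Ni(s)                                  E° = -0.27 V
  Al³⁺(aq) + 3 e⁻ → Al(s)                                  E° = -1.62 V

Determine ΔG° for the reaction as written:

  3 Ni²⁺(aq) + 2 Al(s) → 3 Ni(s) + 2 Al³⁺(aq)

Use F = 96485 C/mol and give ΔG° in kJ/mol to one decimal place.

-781.5 kJ/mol

As written, Ni²⁺/Ni is reduced (cathode) and Al³⁺/Al is oxidised (anode), so E°cell = (-0.27) − (-1.62) = +1.35 V.
Balancing electrons gives n = 6.
ΔG° = −nFE° = −(6)(96485)(+1.35) = -781,528 J = -781.5 kJ/mol.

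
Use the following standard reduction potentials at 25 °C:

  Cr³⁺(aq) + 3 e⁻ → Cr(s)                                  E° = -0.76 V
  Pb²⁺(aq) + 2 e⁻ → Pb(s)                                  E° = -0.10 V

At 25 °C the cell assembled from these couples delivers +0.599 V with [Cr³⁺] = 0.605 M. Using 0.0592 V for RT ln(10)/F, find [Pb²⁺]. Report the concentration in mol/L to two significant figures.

0.0062 M

Pb²⁺/Pb is the cathode, Cr³⁺/Cr the anode: E°cell = +0.66 V, n = 6.
Overall reaction: 3 Pb²⁺(aq) + 2 Cr(s) → 3 Pb(s) + 2 Cr³⁺(aq); Q = [Cr³⁺]^2/[Pb²⁺]^3.
From E = E° − (0.0592/n) log Q: log Q = (E° − E)·n/0.0592 = (+0.66 − (+0.599))·6/0.0592 = 6.1824.
So 3·log[Pb²⁺] = 2·log(0.605) − log Q = -0.4365 − (6.1824) = -6.6189; log[Pb²⁺] = -6.6189 / 3 = -2.2063; [Pb²⁺] = 10^(-2.2063) ≈ 0.0062 M.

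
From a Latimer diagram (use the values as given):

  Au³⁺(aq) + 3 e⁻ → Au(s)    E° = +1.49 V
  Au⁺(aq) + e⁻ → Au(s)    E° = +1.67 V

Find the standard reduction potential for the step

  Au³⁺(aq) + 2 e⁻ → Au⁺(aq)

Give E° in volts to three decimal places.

+1.400 V

Sequential free energies add, so n₃E°₃ = n₁E°₁ + n₂E°₂.
With n₃ = 3, and the known step contributing 1×(+1.67) V, the unknown satisfies 2·E° = 3×(+1.49) − 1×(+1.67) = +2.800.
E° = +2.800 / 2 = +1.400 V.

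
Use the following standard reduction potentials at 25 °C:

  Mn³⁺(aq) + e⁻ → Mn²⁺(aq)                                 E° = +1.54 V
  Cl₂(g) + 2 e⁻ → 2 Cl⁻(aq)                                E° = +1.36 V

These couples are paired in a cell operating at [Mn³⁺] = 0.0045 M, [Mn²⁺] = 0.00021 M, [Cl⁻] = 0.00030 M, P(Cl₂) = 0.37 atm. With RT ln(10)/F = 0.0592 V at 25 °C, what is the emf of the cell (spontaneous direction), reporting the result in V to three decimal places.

+0.063 V

Mn³⁺/Mn²⁺ is the cathode (higher E°), Cl₂/Cl⁻ the anode: E°cell = +1.54 − (+1.36) = +0.18 V, n = 2.
Overall: 2 Mn³⁺(aq) + 2 Cl⁻(aq) → 2 Mn²⁺(aq) + Cl₂(g)
Q = [Mn²⁺]^2·P(Cl₂) / ([Mn³⁺]^2·[Cl⁻]^2); log Q = 3.952.
E = E° − (0.0592/n) log Q = +0.18 − (0.0592/2)(3.952) = +0.063 V.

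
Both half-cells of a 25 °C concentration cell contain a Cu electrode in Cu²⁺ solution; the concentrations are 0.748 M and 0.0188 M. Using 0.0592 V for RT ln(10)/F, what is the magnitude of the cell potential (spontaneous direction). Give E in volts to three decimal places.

For a concentration cell E°cell = 0. The 0.748 M side is the cathode (reduction is favoured where [Cu²⁺] is higher).
With n = 2, E = −(0.0592/2) log([Cu²⁺]ₐₙ/[Cu²⁺]꜀ₐₜ) = −(0.0592/2) log(0.0188/0.748) = −(0.0592/2)(-1.600) = +0.047 V.

+0.047 V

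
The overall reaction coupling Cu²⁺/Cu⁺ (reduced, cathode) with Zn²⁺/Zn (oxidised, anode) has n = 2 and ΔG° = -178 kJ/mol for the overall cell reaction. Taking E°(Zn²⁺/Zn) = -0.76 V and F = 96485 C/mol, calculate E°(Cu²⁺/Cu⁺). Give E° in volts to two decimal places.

E°cell = −ΔG°/(nF) = −(-178×10³)/((2)(96485)) = +0.922 V.
Since Cu²⁺/Cu⁺ is the cathode and Zn²⁺/Zn the anode, E°cell = E°(Cu²⁺/Cu⁺) − E°(Zn²⁺/Zn).
So E°(Cu²⁺/Cu⁺) = E°cell + E°(Zn²⁺/Zn) = +0.922 + (-0.76) = +0.16 V.

+0.16 V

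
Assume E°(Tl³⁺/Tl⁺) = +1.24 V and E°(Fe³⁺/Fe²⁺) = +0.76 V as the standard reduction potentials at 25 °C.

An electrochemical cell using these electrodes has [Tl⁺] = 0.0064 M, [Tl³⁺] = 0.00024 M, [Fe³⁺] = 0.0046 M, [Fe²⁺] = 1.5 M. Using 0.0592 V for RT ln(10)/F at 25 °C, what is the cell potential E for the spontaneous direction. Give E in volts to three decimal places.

+0.587 V

Tl³⁺/Tl⁺ is the cathode (higher E°), Fe³⁺/Fe²⁺ the anode: E°cell = +1.24 − (+0.76) = +0.48 V, n = 2.
Overall: Tl³⁺(aq) + 2 Fe²⁺(aq) → Tl⁺(aq) + 2 Fe³⁺(aq)
Q = [Tl⁺]·[Fe³⁺]^2 / ([Tl³⁺]·[Fe²⁺]^2); log Q = -3.601.
E = E° − (0.0592/n) log Q = +0.48 − (0.0592/2)(-3.601) = +0.587 V.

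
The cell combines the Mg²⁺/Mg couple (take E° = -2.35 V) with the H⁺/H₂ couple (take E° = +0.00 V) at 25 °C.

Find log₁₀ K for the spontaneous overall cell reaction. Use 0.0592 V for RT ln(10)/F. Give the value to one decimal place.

Cathode: H⁺/H₂; anode: Mg²⁺/Mg. E°cell = +2.35 V, n = 2.
log K = nE°cell / 0.0592 = (2)(+2.35) / 0.0592 = 79.4.

79.4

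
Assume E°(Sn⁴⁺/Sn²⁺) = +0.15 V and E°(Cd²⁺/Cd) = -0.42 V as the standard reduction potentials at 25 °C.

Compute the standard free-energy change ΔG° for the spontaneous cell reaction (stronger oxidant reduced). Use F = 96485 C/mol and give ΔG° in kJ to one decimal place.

-110.0 kJ

Sn⁴⁺/Sn²⁺ (E° = +0.15 V) is the cathode; Cd²⁺/Cd (E° = -0.42 V) is the anode, so E°cell = +0.57 V.
Balancing electrons gives n = 2 (lcm of 2 and 2).
ΔG° = −nFE° = −(2)(96485)(+0.57) = -109,993 J = -110.0 kJ.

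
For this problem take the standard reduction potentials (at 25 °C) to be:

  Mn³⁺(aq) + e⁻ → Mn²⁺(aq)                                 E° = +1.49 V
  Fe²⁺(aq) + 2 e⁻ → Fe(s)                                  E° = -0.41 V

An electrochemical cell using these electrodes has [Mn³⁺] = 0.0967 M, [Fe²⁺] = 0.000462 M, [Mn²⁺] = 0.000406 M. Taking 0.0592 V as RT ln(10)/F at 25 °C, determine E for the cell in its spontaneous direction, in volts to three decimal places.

+2.139 V

Mn³⁺/Mn²⁺ is the cathode (higher E°), Fe²⁺/Fe the anode: E°cell = +1.49 − (-0.41) = +1.90 V, n = 2.
Overall: 2 Mn³⁺(aq) + Fe(s) → 2 Mn²⁺(aq) + Fe²⁺(aq)
Q = [Mn²⁺]^2·[Fe²⁺] / ([Mn³⁺]^2); log Q = -8.089.
E = E° − (0.0592/n) log Q = +1.90 − (0.0592/2)(-8.089) = +2.139 V.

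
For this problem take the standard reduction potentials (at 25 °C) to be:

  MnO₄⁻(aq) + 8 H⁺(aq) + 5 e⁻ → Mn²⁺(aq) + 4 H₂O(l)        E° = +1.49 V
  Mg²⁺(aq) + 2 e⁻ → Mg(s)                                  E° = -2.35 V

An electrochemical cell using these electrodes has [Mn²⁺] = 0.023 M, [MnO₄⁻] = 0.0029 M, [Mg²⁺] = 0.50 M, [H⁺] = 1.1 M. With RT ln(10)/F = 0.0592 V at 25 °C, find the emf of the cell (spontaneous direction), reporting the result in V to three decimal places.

+3.842 V

MnO₄⁻/Mn²⁺ is the cathode (higher E°), Mg²⁺/Mg the anode: E°cell = +1.49 − (-2.35) = +3.84 V, n = 10.
Overall: 2 MnO₄⁻(aq) + 16 H⁺(aq) + 5 Mg(s) → 2 Mn²⁺(aq) + 8 H₂O(l) + 5 Mg²⁺(aq)
Q = [Mn²⁺]^2·[Mg²⁺]^5 / ([MnO₄⁻]^2·[H⁺]^16); log Q = -0.369.
E = E° − (0.0592/n) log Q = +3.84 − (0.0592/10)(-0.369) = +3.842 V.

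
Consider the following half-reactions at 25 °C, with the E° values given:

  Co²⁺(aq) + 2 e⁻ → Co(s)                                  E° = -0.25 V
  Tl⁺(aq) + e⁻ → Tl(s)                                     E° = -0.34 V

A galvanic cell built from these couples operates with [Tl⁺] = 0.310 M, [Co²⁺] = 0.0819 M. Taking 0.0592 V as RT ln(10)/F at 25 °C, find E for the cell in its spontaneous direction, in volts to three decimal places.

Co²⁺/Co is the cathode (higher E°), Tl⁺/Tl the anode: E°cell = -0.25 − (-0.34) = +0.09 V, n = 2.
Overall: Co²⁺(aq) + 2 Tl(s) → Co(s) + 2 Tl⁺(aq)
Q = [Tl⁺]^2 / ([Co²⁺]); log Q = 0.069.
E = E° − (0.0592/n) log Q = +0.09 − (0.0592/2)(0.069) = +0.088 V.

+0.088 V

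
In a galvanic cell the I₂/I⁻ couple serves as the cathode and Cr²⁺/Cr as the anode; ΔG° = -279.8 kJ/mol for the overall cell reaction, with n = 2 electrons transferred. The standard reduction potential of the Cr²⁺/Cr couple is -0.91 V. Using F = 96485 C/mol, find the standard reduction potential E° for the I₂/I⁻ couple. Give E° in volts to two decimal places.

+0.54 V

E°cell = −ΔG°/(nF) = −(-279.8×10³)/((2)(96485)) = +1.450 V.
Since I₂/I⁻ is the cathode and Cr²⁺/Cr the anode, E°cell = E°(I₂/I⁻) − E°(Cr²⁺/Cr).
So E°(I₂/I⁻) = E°cell + E°(Cr²⁺/Cr) = +1.450 + (-0.91) = +0.54 V.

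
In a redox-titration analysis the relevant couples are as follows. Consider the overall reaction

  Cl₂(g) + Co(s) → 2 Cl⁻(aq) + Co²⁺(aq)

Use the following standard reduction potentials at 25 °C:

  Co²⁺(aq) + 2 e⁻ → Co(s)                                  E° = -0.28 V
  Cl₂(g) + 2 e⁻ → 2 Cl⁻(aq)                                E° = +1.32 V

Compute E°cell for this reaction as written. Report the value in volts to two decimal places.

+1.60 V

The Cl₂/Cl⁻ couple has the higher reduction potential, so it is the cathode; Co²⁺/Co is oxidised at the anode.
E°cell = E°(cathode) − E°(anode) = (+1.32) − (-0.28) = +1.60 V.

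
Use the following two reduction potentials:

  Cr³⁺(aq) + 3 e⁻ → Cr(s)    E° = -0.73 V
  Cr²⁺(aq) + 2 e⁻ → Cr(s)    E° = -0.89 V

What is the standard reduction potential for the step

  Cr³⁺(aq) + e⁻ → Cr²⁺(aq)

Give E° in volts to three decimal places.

Sequential free energies add, so n₃E°₃ = n₁E°₁ + n₂E°₂.
With n₃ = 3, and the known step contributing 2×(-0.89) V, the unknown satisfies 1·E° = 3×(-0.73) − 2×(-0.89) = -0.410.
E° = -0.410 / 1 = -0.410 V.

-0.410 V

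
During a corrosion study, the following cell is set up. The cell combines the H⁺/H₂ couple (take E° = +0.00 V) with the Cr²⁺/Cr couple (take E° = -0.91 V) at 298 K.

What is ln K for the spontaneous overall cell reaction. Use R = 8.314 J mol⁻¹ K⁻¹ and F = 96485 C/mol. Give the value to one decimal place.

Cathode: H⁺/H₂; anode: Cr²⁺/Cr. E°cell = (+0.00) − (-0.91) = +0.91 V, with n = 2.
ΔG° = −nFE° = −RT ln K, so ln K = nFE°/(RT) = (2)(96485)(+0.91) / ((8.314)(298)) = 70.877.

70.9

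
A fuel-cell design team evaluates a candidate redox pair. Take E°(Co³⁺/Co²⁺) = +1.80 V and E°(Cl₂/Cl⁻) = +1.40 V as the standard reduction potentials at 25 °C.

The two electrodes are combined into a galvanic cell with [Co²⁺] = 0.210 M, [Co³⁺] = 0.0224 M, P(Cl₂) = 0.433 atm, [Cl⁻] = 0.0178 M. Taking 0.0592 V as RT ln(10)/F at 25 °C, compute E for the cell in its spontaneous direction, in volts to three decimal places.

+0.250 V

Co³⁺/Co²⁺ is the cathode (higher E°), Cl₂/Cl⁻ the anode: E°cell = +1.80 − (+1.40) = +0.40 V, n = 2.
Overall: 2 Co³⁺(aq) + 2 Cl⁻(aq) → 2 Co²⁺(aq) + Cl₂(g)
Q = [Co²⁺]^2·P(Cl₂) / ([Co³⁺]^2·[Cl⁻]^2); log Q = 5.080.
E = E° − (0.0592/n) log Q = +0.40 − (0.0592/2)(5.080) = +0.250 V.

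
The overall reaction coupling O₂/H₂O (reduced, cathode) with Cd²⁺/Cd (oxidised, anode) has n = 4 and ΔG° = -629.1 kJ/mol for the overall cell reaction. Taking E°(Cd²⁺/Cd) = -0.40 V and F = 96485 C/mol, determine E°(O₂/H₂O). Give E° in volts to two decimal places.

+1.23 V

E°cell = −ΔG°/(nF) = −(-629.1×10³)/((4)(96485)) = +1.630 V.
Since O₂/H₂O is the cathode and Cd²⁺/Cd the anode, E°cell = E°(O₂/H₂O) − E°(Cd²⁺/Cd).
So E°(O₂/H₂O) = E°cell + E°(Cd²⁺/Cd) = +1.630 + (-0.40) = +1.23 V.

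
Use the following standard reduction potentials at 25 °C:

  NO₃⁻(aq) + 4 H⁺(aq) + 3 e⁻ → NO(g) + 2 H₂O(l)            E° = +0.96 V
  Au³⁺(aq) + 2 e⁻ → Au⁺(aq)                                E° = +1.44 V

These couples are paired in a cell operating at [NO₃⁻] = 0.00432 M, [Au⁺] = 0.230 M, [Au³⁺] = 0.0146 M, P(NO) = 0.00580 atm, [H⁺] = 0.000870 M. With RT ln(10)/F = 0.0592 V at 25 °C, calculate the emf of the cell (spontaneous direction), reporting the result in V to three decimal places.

+0.689 V

Au³⁺/Au⁺ is the cathode (higher E°), NO₃⁻/NO the anode: E°cell = +1.44 − (+0.96) = +0.48 V, n = 6.
Overall: 3 Au³⁺(aq) + 2 NO(g) + 4 H₂O(l) → 3 Au⁺(aq) + 2 NO₃⁻(aq) + 8 H⁺(aq)
Q = [Au⁺]^3·[NO₃⁻]^2·[H⁺]^8 / ([Au³⁺]^3·P(NO)^2); log Q = -21.148.
E = E° − (0.0592/n) log Q = +0.48 − (0.0592/6)(-21.148) = +0.689 V.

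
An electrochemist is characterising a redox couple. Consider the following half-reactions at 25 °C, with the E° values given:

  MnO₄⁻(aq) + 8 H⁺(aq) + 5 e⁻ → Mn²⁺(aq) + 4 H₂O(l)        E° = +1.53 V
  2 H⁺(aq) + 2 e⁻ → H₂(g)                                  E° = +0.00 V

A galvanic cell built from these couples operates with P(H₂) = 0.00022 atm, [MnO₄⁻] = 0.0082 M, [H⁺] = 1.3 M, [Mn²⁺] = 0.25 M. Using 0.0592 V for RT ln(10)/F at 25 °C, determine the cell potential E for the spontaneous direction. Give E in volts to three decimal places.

+1.408 V

MnO₄⁻/Mn²⁺ is the cathode (higher E°), H⁺/H₂ the anode: E°cell = +1.53 − (+0.00) = +1.53 V, n = 10.
Overall: 2 MnO₄⁻(aq) + 6 H⁺(aq) + 5 H₂(g) → 2 Mn²⁺(aq) + 8 H₂O(l)
Q = [Mn²⁺]^2 / ([MnO₄⁻]^2·[H⁺]^6·P(H₂)^5); log Q = 20.572.
E = E° − (0.0592/n) log Q = +1.53 − (0.0592/10)(20.572) = +1.408 V.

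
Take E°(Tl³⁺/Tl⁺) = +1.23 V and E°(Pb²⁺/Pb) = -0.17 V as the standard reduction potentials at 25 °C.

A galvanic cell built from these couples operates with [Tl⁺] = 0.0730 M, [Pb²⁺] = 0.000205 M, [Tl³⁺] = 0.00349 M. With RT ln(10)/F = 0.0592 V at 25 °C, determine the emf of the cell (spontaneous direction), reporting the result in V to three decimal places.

Tl³⁺/Tl⁺ is the cathode (higher E°), Pb²⁺/Pb the anode: E°cell = +1.23 − (-0.17) = +1.40 V, n = 2.
Overall: Tl³⁺(aq) + Pb(s) → Tl⁺(aq) + Pb²⁺(aq)
Q = [Tl⁺]·[Pb²⁺] / ([Tl³⁺]); log Q = -2.368.
E = E° − (0.0592/n) log Q = +1.40 − (0.0592/2)(-2.368) = +1.470 V.

+1.470 V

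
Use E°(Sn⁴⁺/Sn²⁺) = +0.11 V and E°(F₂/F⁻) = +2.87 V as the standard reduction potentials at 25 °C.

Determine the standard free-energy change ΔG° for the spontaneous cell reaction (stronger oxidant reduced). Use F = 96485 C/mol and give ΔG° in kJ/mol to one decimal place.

F₂/F⁻ (E° = +2.87 V) is the cathode; Sn⁴⁺/Sn²⁺ (E° = +0.11 V) is the anode, so E°cell = +2.76 V.
Balancing electrons gives n = 2 (lcm of 2 and 2).
ΔG° = −nFE° = −(2)(96485)(+2.76) = -532,597 J = -532.6 kJ/mol.

-532.6 kJ/mol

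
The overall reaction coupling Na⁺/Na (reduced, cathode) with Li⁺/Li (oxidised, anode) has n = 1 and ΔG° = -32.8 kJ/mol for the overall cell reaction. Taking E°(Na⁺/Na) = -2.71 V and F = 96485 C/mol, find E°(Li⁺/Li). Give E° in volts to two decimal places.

-3.05 V

E°cell = −ΔG°/(nF) = −(-32.8×10³)/((1)(96485)) = +0.340 V.
Since Na⁺/Na is the cathode and Li⁺/Li the anode, E°cell = E°(Na⁺/Na) − E°(Li⁺/Li).
So E°(Li⁺/Li) = E°(Na⁺/Na) − E°cell = (-2.71) − (+0.340) = -3.05 V.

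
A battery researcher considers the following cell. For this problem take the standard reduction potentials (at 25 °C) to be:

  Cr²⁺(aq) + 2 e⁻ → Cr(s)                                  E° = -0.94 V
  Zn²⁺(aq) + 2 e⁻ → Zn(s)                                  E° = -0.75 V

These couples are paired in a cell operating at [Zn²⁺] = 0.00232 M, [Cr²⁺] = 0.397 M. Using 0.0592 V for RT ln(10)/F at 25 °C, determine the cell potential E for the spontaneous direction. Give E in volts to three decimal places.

Zn²⁺/Zn is the cathode (higher E°), Cr²⁺/Cr the anode: E°cell = -0.75 − (-0.94) = +0.19 V, n = 2.
Overall: Zn²⁺(aq) + Cr(s) → Zn(s) + Cr²⁺(aq)
Q = [Cr²⁺] / ([Zn²⁺]); log Q = 2.233.
E = E° − (0.0592/n) log Q = +0.19 − (0.0592/2)(2.233) = +0.124 V.

+0.124 V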